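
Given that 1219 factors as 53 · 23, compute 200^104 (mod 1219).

Mod 53: 200 ≡ 41; since 52 | 104, by Fermat 41^104 ≡ 1 (mod 53).
Mod 23: 200 ≡ 16; by Fermat, exponent reduces to 104 mod 22 = 16; 16^16 ≡ 6 (mod 23).
Combine by CRT: x ≡ 1 (mod 53), x ≡ 6 (mod 23) ⇒ x ≡ 213 (mod 1219).

213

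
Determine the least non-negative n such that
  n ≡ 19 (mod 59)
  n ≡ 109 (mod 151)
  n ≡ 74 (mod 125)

The moduli are pairwise coprime; M = 59·151·125 = 1113625.
M/59 = 18875; 18875 ≡ 54 (mod 59); 54·47 ≡ 1, so inverse 47.
M/151 = 7375; 7375 ≡ 127 (mod 151); 127·44 ≡ 1, so inverse 44.
M/125 = 8909; 8909 ≡ 34 (mod 125); 34·114 ≡ 1, so inverse 114.
n ≡ 19·18875·47 + 109·7375·44 + 74·8909·114 = 127382199.
127382199 mod 1113625 = 428949.

428949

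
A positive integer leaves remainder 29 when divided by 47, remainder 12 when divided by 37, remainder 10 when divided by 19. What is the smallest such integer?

3601

The moduli are pairwise coprime; N = 47·37·19 = 33041.
N/47 = 703; 703 ≡ 45 (mod 47); 45·23 ≡ 1, so inverse 23.
N/37 = 893; 893 ≡ 5 (mod 37); 5·15 ≡ 1, so inverse 15.
N/19 = 1739; 1739 ≡ 10 (mod 19); 10·2 ≡ 1, so inverse 2.
a ≡ 29·703·23 + 12·893·15 + 10·1739·2 = 664421.
664421 mod 33041 = 3601.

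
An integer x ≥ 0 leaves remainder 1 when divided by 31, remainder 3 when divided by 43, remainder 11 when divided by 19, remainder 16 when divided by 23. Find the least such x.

The moduli are pairwise coprime; N = 31·43·19·23 = 582521.
N/31 = 18791; 18791 ≡ 5 (mod 31); 5·25 ≡ 1, so inverse 25.
N/43 = 13547; 13547 ≡ 2 (mod 43); 2·22 ≡ 1, so inverse 22.
N/19 = 30659; 30659 ≡ 12 (mod 19); 12·8 ≡ 1, so inverse 8.
N/23 = 25327; 25327 ≡ 4 (mod 23); 4·6 ≡ 1, so inverse 6.
x ≡ 1·18791·25 + 3·13547·22 + 11·30659·8 + 16·25327·6 = 6493261.
6493261 mod 582521 = 85530.

85530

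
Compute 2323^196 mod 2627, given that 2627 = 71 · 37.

Mod 71: 2323 ≡ 51; by Fermat, exponent reduces to 196 mod 70 = 56; 51^56 ≡ 1 (mod 71).
Mod 37: 2323 ≡ 29; by Fermat, exponent reduces to 196 mod 36 = 16; 29^16 ≡ 26 (mod 37).
Combine by CRT: x ≡ 1 (mod 71), x ≡ 26 (mod 37) ⇒ x ≡ 285 (mod 2627).

285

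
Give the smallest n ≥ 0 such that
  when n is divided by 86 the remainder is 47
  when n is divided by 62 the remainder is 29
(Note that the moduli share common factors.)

gcd(86, 62) = 2 and 2 | (29 − 47), so the pair is consistent; merging gives n ≡ 649 (mod 2666), where 2666 = lcm(86, 62).
The solution is unique modulo lcm(86, 62) = 2666.

649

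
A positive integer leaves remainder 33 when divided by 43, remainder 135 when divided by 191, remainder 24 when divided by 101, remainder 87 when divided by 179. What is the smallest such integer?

113711985

From t ≡ 33 (mod 43) write t = 33 + 43s. Substituting into t ≡ 135 (mod 191) gives 43s ≡ 102 (mod 191), and since 43⁻¹ ≡ 40 (mod 191), s ≡ 69. Hence t ≡ 33 + 43·69 = 3000 (mod 8213).
From t ≡ 3000 (mod 8213) write t = 3000 + 8213s. Substituting into t ≡ 24 (mod 101) gives 8213s ≡ 54 (mod 101), and since 32⁻¹ ≡ 60 (mod 101), s ≡ 8. Hence t ≡ 3000 + 8213·8 = 68704 (mod 829513).
From t ≡ 68704 (mod 829513) write t = 68704 + 829513s. Substituting into t ≡ 87 (mod 179) gives 829513s ≡ 119 (mod 179), and since 27⁻¹ ≡ 126 (mod 179), s ≡ 137. Hence t ≡ 68704 + 829513·137 = 113711985 (mod 148482827).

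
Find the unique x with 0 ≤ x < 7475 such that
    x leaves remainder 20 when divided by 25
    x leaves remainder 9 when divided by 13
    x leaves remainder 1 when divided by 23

5820

The moduli are pairwise coprime; N = 25·13·23 = 7475.
N/25 = 299; 299 ≡ 24 (mod 25); 24·24 ≡ 1, so inverse 24.
N/13 = 575; 575 ≡ 3 (mod 13); 3·9 ≡ 1, so inverse 9.
N/23 = 325; 325 ≡ 3 (mod 23); 3·8 ≡ 1, so inverse 8.
x ≡ 20·299·24 + 9·575·9 + 1·325·8 = 192695.
192695 mod 7475 = 5820.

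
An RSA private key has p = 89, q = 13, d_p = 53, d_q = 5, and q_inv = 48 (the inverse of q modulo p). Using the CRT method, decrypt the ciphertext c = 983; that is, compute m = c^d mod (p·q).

840

m₁ = c^(d_p) mod p: c ≡ 4 (mod 89), and 4^53 mod 89 = 39.
m₂ = c^(d_q) mod q: c ≡ 8 (mod 13), and 8^5 mod 13 = 8.
h = q_inv·(m₁ − m₂) mod p = 48·(39 − 8) mod 89 = 64.
m = m₂ + h·q = 8 + 64·13 = 840.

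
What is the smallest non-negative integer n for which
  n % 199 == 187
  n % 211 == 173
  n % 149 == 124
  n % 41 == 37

Combine the congruences pairwise.
From n ≡ 187 (mod 199) write n = 187 + 199t. Substituting into n ≡ 173 (mod 211) gives 199t ≡ 197 (mod 211), and since 199⁻¹ ≡ 123 (mod 211), t ≡ 177. Hence n ≡ 187 + 199·177 = 35410 (mod 41989).
From n ≡ 35410 (mod 41989) write n = 35410 + 41989t. Substituting into n ≡ 124 (mod 149) gives 41989t ≡ 27 (mod 149), and since 120⁻¹ ≡ 113 (mod 149), t ≡ 71. Hence n ≡ 35410 + 41989·71 = 3016629 (mod 6256361).
From n ≡ 3016629 (mod 6256361) write n = 3016629 + 6256361t. Substituting into n ≡ 37 (mod 41) gives 6256361t ≡ 24 (mod 41), and since 7⁻¹ ≡ 6 (mod 41), t ≡ 21. Hence n ≡ 3016629 + 6256361·21 = 134400210 (mod 256510801).

134400210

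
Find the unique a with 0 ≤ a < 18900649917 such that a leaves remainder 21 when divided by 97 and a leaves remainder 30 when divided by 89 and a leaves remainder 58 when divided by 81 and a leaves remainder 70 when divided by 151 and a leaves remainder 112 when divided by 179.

115102840

From a ≡ 21 (mod 97) write a = 21 + 97t. Substituting into a ≡ 30 (mod 89) gives 97t ≡ 9 (mod 89), and since 8⁻¹ ≡ 78 (mod 89), t ≡ 79. Hence a ≡ 21 + 97·79 = 7684 (mod 8633).
From a ≡ 7684 (mod 8633) write a = 7684 + 8633t. Substituting into a ≡ 58 (mod 81) gives 8633t ≡ 69 (mod 81), and since 47⁻¹ ≡ 50 (mod 81), t ≡ 48. Hence a ≡ 7684 + 8633·48 = 422068 (mod 699273).
From a ≡ 422068 (mod 699273) write a = 422068 + 699273t. Substituting into a ≡ 70 (mod 151) gives 699273t ≡ 47 (mod 151), and since 143⁻¹ ≡ 132 (mod 151), t ≡ 13. Hence a ≡ 422068 + 699273·13 = 9512617 (mod 105590223).
From a ≡ 9512617 (mod 105590223) write a = 9512617 + 105590223t. Substituting into a ≡ 112 (mod 179) gives 105590223t ≡ 92 (mod 179), and since 92⁻¹ ≡ 72 (mod 179), t ≡ 1. Hence a ≡ 9512617 + 105590223·1 = 115102840 (mod 18900649917).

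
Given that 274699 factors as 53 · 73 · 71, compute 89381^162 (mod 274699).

Mod 53: 89381 ≡ 23; by Fermat, exponent reduces to 162 mod 52 = 6; 23^6 ≡ 52 (mod 53).
Mod 73: 89381 ≡ 29; by Fermat, exponent reduces to 162 mod 72 = 18; 29^18 ≡ 46 (mod 73).
Mod 71: 89381 ≡ 63; by Fermat, exponent reduces to 162 mod 70 = 22; 63^22 ≡ 40 (mod 71).
Combine by CRT: x ≡ 52 (mod 53), x ≡ 46 (mod 73), x ≡ 40 (mod 71) ⇒ x ≡ 243428 (mod 274699).

243428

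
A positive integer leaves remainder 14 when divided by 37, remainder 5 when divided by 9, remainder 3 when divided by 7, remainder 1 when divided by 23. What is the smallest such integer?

Combine the congruences pairwise.
From x ≡ 14 (mod 37) write x = 14 + 37t. Substituting into x ≡ 5 (mod 9) gives 37t ≡ 0 (mod 9), and since 1⁻¹ ≡ 1 (mod 9), t ≡ 0. Hence x ≡ 14 + 37·0 = 14 (mod 333).
From x ≡ 14 (mod 333) write x = 14 + 333t. Substituting into x ≡ 3 (mod 7) gives 333t ≡ 3 (mod 7), and since 4⁻¹ ≡ 2 (mod 7), t ≡ 6. Hence x ≡ 14 + 333·6 = 2012 (mod 2331).
From x ≡ 2012 (mod 2331) write x = 2012 + 2331t. Substituting into x ≡ 1 (mod 23) gives 2331t ≡ 13 (mod 23), and since 8⁻¹ ≡ 3 (mod 23), t ≡ 16. Hence x ≡ 2012 + 2331·16 = 39308 (mod 53613).

39308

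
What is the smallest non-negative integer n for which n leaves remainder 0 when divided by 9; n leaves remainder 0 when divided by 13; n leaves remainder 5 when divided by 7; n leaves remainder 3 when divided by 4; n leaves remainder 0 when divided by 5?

1755

From n ≡ 0 (mod 9) write n = 0 + 9t. Substituting into n ≡ 0 (mod 13) gives 9t ≡ 0 (mod 13), and since 9⁻¹ ≡ 3 (mod 13), t ≡ 0. Hence n ≡ 0 + 9·0 = 0 (mod 117).
From n ≡ 0 (mod 117) write n = 0 + 117t. Substituting into n ≡ 5 (mod 7) gives 117t ≡ 5 (mod 7), and since 5⁻¹ ≡ 3 (mod 7), t ≡ 1. Hence n ≡ 0 + 117·1 = 117 (mod 819).
From n ≡ 117 (mod 819) write n = 117 + 819t. Substituting into n ≡ 3 (mod 4) gives 819t ≡ 2 (mod 4), and since 3⁻¹ ≡ 3 (mod 4), t ≡ 2. Hence n ≡ 117 + 819·2 = 1755 (mod 3276).
From n ≡ 1755 (mod 3276) write n = 1755 + 3276t. Substituting into n ≡ 0 (mod 5) gives 3276t ≡ 0 (mod 5), and since 1⁻¹ ≡ 1 (mod 5), t ≡ 0. Hence n ≡ 1755 + 3276·0 = 1755 (mod 16380).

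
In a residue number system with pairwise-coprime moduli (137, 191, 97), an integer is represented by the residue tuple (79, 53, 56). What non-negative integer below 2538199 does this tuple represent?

1315279

From x ≡ 79 (mod 137) write x = 79 + 137t. Substituting into x ≡ 53 (mod 191) gives 137t ≡ 165 (mod 191), and since 137⁻¹ ≡ 145 (mod 191), t ≡ 50. Hence x ≡ 79 + 137·50 = 6929 (mod 26167).
From x ≡ 6929 (mod 26167) write x = 6929 + 26167t. Substituting into x ≡ 56 (mod 97) gives 26167t ≡ 14 (mod 97), and since 74⁻¹ ≡ 59 (mod 97), t ≡ 50. Hence x ≡ 6929 + 26167·50 = 1315279 (mod 2538199).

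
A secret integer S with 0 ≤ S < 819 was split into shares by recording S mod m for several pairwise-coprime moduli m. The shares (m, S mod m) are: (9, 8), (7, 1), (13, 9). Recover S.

The moduli are pairwise coprime; N = 9·7·13 = 819.
N/9 = 91; 91 ≡ 1 (mod 9), inverse 1.
N/7 = 117; 117 ≡ 5 (mod 7); 5·3 ≡ 1, so inverse 3.
N/13 = 63; 63 ≡ 11 (mod 13); 11·6 ≡ 1, so inverse 6.
S ≡ 8·91·1 + 1·117·3 + 9·63·6 = 4481.
4481 mod 819 = 386.

386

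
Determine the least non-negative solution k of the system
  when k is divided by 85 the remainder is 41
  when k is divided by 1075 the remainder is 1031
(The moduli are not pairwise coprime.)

18231

Combine the congruences pairwise.
gcd(85, 1075) = 5 and 5 | (1031 − 41), so the pair is consistent; merging gives k ≡ 18231 (mod 18275), where 18275 = lcm(85, 1075).
The solution is unique modulo lcm(85, 1075) = 18275.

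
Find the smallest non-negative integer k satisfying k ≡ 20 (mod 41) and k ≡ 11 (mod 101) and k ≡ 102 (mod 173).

127776

From k ≡ 20 (mod 41) write k = 20 + 41t. Substituting into k ≡ 11 (mod 101) gives 41t ≡ 92 (mod 101), and since 41⁻¹ ≡ 69 (mod 101), t ≡ 86. Hence k ≡ 20 + 41·86 = 3546 (mod 4141).
From k ≡ 3546 (mod 4141) write k = 3546 + 4141t. Substituting into k ≡ 102 (mod 173) gives 4141t ≡ 16 (mod 173), and since 162⁻¹ ≡ 110 (mod 173), t ≡ 30. Hence k ≡ 3546 + 4141·30 = 127776 (mod 716393).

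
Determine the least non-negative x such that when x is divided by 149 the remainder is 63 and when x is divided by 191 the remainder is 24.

22562

Combine the congruences pairwise.
From x ≡ 63 (mod 149) write x = 63 + 149t. Substituting into x ≡ 24 (mod 191) gives 149t ≡ 152 (mod 191), and since 149⁻¹ ≡ 50 (mod 191), t ≡ 151. Hence x ≡ 63 + 149·151 = 22562 (mod 28459).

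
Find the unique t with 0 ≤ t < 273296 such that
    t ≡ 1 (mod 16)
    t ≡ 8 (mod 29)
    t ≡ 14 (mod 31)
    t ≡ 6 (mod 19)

129377

The moduli are pairwise coprime; N = 16·29·31·19 = 273296.
N/16 = 17081; 17081 ≡ 9 (mod 16); 9·9 ≡ 1, so inverse 9.
N/29 = 9424; 9424 ≡ 28 (mod 29); 28·28 ≡ 1, so inverse 28.
N/31 = 8816; 8816 ≡ 12 (mod 31); 12·13 ≡ 1, so inverse 13.
N/19 = 14384; 14384 ≡ 1 (mod 19), inverse 1.
t ≡ 1·17081·9 + 8·9424·28 + 14·8816·13 + 6·14384·1 = 3955521.
3955521 mod 273296 = 129377.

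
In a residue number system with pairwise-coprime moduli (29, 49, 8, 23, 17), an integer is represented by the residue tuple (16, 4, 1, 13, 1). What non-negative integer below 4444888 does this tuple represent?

The moduli are pairwise coprime; N = 29·49·8·23·17 = 4444888.
N/29 = 153272; 153272 ≡ 7 (mod 29); 7·25 ≡ 1, so inverse 25.
N/49 = 90712; 90712 ≡ 13 (mod 49); 13·34 ≡ 1, so inverse 34.
N/8 = 555611; 555611 ≡ 3 (mod 8); 3·3 ≡ 1, so inverse 3.
N/23 = 193256; 193256 ≡ 10 (mod 23); 10·7 ≡ 1, so inverse 7.
N/17 = 261464; 261464 ≡ 4 (mod 17); 4·13 ≡ 1, so inverse 13.
x ≡ 16·153272·25 + 4·90712·34 + 1·555611·3 + 13·193256·7 + 1·261464·13 = 96297793.
96297793 mod 4444888 = 2955145.

2955145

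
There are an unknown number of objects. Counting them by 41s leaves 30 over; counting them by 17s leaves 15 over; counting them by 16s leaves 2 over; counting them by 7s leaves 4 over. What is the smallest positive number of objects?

From N ≡ 30 (mod 41) write N = 30 + 41t. Substituting into N ≡ 15 (mod 17) gives 41t ≡ 2 (mod 17), and since 7⁻¹ ≡ 5 (mod 17), t ≡ 10. Hence N ≡ 30 + 41·10 = 440 (mod 697).
From N ≡ 440 (mod 697) write N = 440 + 697t. Substituting into N ≡ 2 (mod 16) gives 697t ≡ 10 (mod 16), and since 9⁻¹ ≡ 9 (mod 16), t ≡ 10. Hence N ≡ 440 + 697·10 = 7410 (mod 11152).
From N ≡ 7410 (mod 11152) write N = 7410 + 11152t. Substituting into N ≡ 4 (mod 7) gives 11152t ≡ 0 (mod 7), and since 1⁻¹ ≡ 1 (mod 7), t ≡ 0. Hence N ≡ 7410 + 11152·0 = 7410 (mod 78064).

7410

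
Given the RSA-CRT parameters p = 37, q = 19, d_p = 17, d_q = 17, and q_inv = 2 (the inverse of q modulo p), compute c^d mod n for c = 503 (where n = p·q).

m₁ = c^(d_p) mod p: c ≡ 22 (mod 37), and 22^17 mod 37 = 5.
m₂ = c^(d_q) mod q: c ≡ 9 (mod 19), and 9^17 mod 19 = 17.
h = q_inv·(m₁ − m₂) mod p = 2·(5 − 17) mod 37 = 13.
m = m₂ + h·q = 17 + 13·19 = 264.

264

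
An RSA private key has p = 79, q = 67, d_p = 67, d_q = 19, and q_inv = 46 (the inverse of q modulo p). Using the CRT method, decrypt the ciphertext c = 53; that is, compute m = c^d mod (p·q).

m₁ = c^(d_p) mod p: c ≡ 53 (mod 79), and 53^67 mod 79 = 29.
m₂ = c^(d_q) mod q: c ≡ 53 (mod 67), and 53^19 mod 67 = 45.
h = q_inv·(m₁ − m₂) mod p = 46·(29 − 45) mod 79 = 54.
m = m₂ + h·q = 45 + 54·67 = 3663.

3663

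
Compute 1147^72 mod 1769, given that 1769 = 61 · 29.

546

Mod 61: 1147 ≡ 49; by Fermat, exponent reduces to 72 mod 60 = 12; 49^12 ≡ 58 (mod 61).
Mod 29: 1147 ≡ 16; by Fermat, exponent reduces to 72 mod 28 = 16; 16^16 ≡ 24 (mod 29).
Combine by CRT: x ≡ 58 (mod 61), x ≡ 24 (mod 29) ⇒ x ≡ 546 (mod 1769).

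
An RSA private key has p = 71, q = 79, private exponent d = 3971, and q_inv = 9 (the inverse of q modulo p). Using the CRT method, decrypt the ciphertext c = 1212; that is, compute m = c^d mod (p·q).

4833

d_p = d mod (p−1) = 3971 mod 70 = 51; d_q = d mod (q−1) = 71.
m₁ = c^(d_p) mod p: c ≡ 5 (mod 71), and 5^51 mod 71 = 5.
m₂ = c^(d_q) mod q: c ≡ 27 (mod 79), and 27^71 mod 79 = 14.
h = q_inv·(m₁ − m₂) mod p = 9·(5 − 14) mod 71 = 61.
m = m₂ + h·q = 14 + 61·79 = 4833.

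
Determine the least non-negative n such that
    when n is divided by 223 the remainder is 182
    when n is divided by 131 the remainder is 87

26942

Combine the congruences pairwise.
From n ≡ 182 (mod 223) write n = 182 + 223t. Substituting into n ≡ 87 (mod 131) gives 223t ≡ 36 (mod 131), and since 92⁻¹ ≡ 47 (mod 131), t ≡ 120. Hence n ≡ 182 + 223·120 = 26942 (mod 29213).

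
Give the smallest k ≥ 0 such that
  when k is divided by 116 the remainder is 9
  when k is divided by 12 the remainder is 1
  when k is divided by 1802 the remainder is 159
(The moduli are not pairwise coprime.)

63229

gcd(116, 12) = 4 and 4 | (1 − 9), so the pair is consistent; merging gives k ≡ 241 (mod 348), where 348 = lcm(116, 12).
gcd(348, 1802) = 2 and 2 | (159 − 241), so the pair is consistent; merging gives k ≡ 63229 (mod 313548), where 313548 = lcm(348, 1802).
The solution is unique modulo lcm(116, 12, 1802) = 313548.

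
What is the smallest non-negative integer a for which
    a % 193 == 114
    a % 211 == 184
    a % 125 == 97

The moduli are pairwise coprime; N = 193·211·125 = 5090375.
N/193 = 26375; 26375 ≡ 127 (mod 193); 127·38 ≡ 1, so inverse 38.
N/211 = 24125; 24125 ≡ 71 (mod 211); 71·107 ≡ 1, so inverse 107.
N/125 = 40723; 40723 ≡ 98 (mod 125); 98·37 ≡ 1, so inverse 37.
a ≡ 114·26375·38 + 184·24125·107 + 97·40723·37 = 735384347.
735384347 mod 5090375 = 2370347.

2370347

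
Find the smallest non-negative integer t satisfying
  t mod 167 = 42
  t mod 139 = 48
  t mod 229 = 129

353247

The moduli are pairwise coprime; N = 167·139·229 = 5315777.
N/167 = 31831; 31831 ≡ 101 (mod 167); 101·43 ≡ 1, so inverse 43.
N/139 = 38243; 38243 ≡ 18 (mod 139); 18·85 ≡ 1, so inverse 85.
N/229 = 23213; 23213 ≡ 84 (mod 229); 84·30 ≡ 1, so inverse 30.
t ≡ 42·31831·43 + 48·38243·85 + 129·23213·30 = 303352536.
303352536 mod 5315777 = 353247.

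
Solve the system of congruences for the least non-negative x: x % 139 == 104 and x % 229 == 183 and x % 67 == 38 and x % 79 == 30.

The moduli are pairwise coprime; N = 139·229·67·79 = 168481483.
N/139 = 1212097; 1212097 ≡ 17 (mod 139); 17·90 ≡ 1, so inverse 90.
N/229 = 735727; 735727 ≡ 179 (mod 229); 179·87 ≡ 1, so inverse 87.
N/67 = 2514649; 2514649 ≡ 5 (mod 67); 5·27 ≡ 1, so inverse 27.
N/79 = 2132677; 2132677 ≡ 72 (mod 79); 72·45 ≡ 1, so inverse 45.
x ≡ 104·1212097·90 + 183·735727·87 + 38·2514649·27 + 30·2132677·45 = 28517881311.
28517881311 mod 168481483 = 44510684.

44510684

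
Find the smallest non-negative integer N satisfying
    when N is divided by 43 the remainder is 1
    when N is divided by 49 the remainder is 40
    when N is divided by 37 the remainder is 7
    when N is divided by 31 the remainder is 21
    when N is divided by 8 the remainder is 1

11256369

The moduli are pairwise coprime; M = 43·49·37·31·8 = 19333832.
M/43 = 449624; 449624 ≡ 16 (mod 43); 16·35 ≡ 1, so inverse 35.
M/49 = 394568; 394568 ≡ 20 (mod 49); 20·27 ≡ 1, so inverse 27.
M/37 = 522536; 522536 ≡ 22 (mod 37); 22·32 ≡ 1, so inverse 32.
M/31 = 623672; 623672 ≡ 14 (mod 31); 14·20 ≡ 1, so inverse 20.
M/8 = 2416729; 2416729 ≡ 1 (mod 8), inverse 1.
N ≡ 1·449624·35 + 40·394568·27 + 7·522536·32 + 21·623672·20 + 1·2416729·1 = 823277313.
823277313 mod 19333832 = 11256369.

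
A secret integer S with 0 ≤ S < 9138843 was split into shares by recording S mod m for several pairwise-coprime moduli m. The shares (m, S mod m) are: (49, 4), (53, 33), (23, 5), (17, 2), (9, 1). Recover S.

4651525

The moduli are pairwise coprime; N = 49·53·23·17·9 = 9138843.
N/49 = 186507; 186507 ≡ 13 (mod 49); 13·34 ≡ 1, so inverse 34.
N/53 = 172431; 172431 ≡ 22 (mod 53); 22·41 ≡ 1, so inverse 41.
N/23 = 397341; 397341 ≡ 16 (mod 23); 16·13 ≡ 1, so inverse 13.
N/17 = 537579; 537579 ≡ 5 (mod 17); 5·7 ≡ 1, so inverse 7.
N/9 = 1015427; 1015427 ≡ 2 (mod 9); 2·5 ≡ 1, so inverse 5.
S ≡ 4·186507·34 + 33·172431·41 + 5·397341·13 + 2·537579·7 + 1·1015427·5 = 297094501.
297094501 mod 9138843 = 4651525.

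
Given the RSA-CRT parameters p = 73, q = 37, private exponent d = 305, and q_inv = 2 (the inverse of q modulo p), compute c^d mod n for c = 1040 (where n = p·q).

361

d_p = d mod (p−1) = 305 mod 72 = 17; d_q = d mod (q−1) = 17.
m₁ = c^(d_p) mod p: c ≡ 18 (mod 73), and 18^17 mod 73 = 69.
m₂ = c^(d_q) mod q: c ≡ 4 (mod 37), and 4^17 mod 37 = 28.
h = q_inv·(m₁ − m₂) mod p = 2·(69 − 28) mod 73 = 9.
m = m₂ + h·q = 28 + 9·37 = 361.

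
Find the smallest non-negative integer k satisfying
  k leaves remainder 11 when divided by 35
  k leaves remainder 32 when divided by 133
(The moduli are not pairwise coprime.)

431

gcd(35, 133) = 7 and 7 | (32 − 11), so the pair is consistent; merging gives k ≡ 431 (mod 665), where 665 = lcm(35, 133).
The solution is unique modulo lcm(35, 133) = 665.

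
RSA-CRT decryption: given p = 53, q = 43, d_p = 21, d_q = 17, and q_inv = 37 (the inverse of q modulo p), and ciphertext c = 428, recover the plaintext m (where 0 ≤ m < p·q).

m₁ = c^(d_p) mod p: c ≡ 4 (mod 53), and 4^21 mod 53 = 25.
m₂ = c^(d_q) mod q: c ≡ 41 (mod 43), and 41^17 mod 43 = 35.
h = q_inv·(m₁ − m₂) mod p = 37·(25 − 35) mod 53 = 1.
m = m₂ + h·q = 35 + 1·43 = 78.

78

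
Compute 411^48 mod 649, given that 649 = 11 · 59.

163

Mod 11: 411 ≡ 4; by Fermat, exponent reduces to 48 mod 10 = 8; 4^8 ≡ 9 (mod 11).
Mod 59: 411 ≡ 57; 57^48 ≡ 45 (mod 59).
Combine by CRT: x ≡ 9 (mod 11), x ≡ 45 (mod 59) ⇒ x ≡ 163 (mod 649).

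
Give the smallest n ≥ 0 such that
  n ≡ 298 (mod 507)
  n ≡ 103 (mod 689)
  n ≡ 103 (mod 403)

gcd(507, 689) = 13 and 13 | (103 − 298), so the pair is consistent; merging gives n ≡ 10438 (mod 26871), where 26871 = lcm(507, 689).
gcd(26871, 403) = 13 and 13 | (103 − 10438), so the pair is consistent; merging gives n ≡ 64180 (mod 833001), where 833001 = lcm(26871, 403).
The solution is unique modulo lcm(507, 689, 403) = 833001.

64180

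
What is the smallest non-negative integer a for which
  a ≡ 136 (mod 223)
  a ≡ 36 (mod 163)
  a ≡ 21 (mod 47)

The moduli are pairwise coprime; N = 223·163·47 = 1708403.
N/223 = 7661; 7661 ≡ 79 (mod 223); 79·48 ≡ 1, so inverse 48.
N/163 = 10481; 10481 ≡ 49 (mod 163); 49·10 ≡ 1, so inverse 10.
N/47 = 36349; 36349 ≡ 18 (mod 47); 18·34 ≡ 1, so inverse 34.
a ≡ 136·7661·48 + 36·10481·10 + 21·36349·34 = 79737354.
79737354 mod 1708403 = 1150816.

1150816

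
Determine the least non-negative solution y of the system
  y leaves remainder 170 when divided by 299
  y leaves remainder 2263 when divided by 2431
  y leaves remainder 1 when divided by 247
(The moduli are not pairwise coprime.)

Combine the congruences pairwise.
gcd(299, 2431) = 13 and 13 | (2263 − 170), so the pair is consistent; merging gives y ≡ 2263 (mod 55913), where 55913 = lcm(299, 2431).
gcd(55913, 247) = 13 and 13 | (1 − 2263), so the pair is consistent; merging gives y ≡ 281828 (mod 1062347), where 1062347 = lcm(55913, 247).
The solution is unique modulo lcm(299, 2431, 247) = 1062347.

281828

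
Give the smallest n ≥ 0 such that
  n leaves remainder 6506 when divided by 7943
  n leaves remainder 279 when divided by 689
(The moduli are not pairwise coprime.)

gcd(7943, 689) = 13 and 13 | (279 − 6506), so the pair is consistent; merging gives n ≡ 276568 (mod 420979), where 420979 = lcm(7943, 689).
The solution is unique modulo lcm(7943, 689) = 420979.

276568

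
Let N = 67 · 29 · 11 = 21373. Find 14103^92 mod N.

12200

Mod 67: 14103 ≡ 33; by Fermat, exponent reduces to 92 mod 66 = 26; 33^26 ≡ 6 (mod 67).
Mod 29: 14103 ≡ 9; by Fermat, exponent reduces to 92 mod 28 = 8; 9^8 ≡ 20 (mod 29).
Mod 11: 14103 ≡ 1; by Fermat, exponent reduces to 92 mod 10 = 2; 1^2 ≡ 1 (mod 11).
Combine by CRT: x ≡ 6 (mod 67), x ≡ 20 (mod 29), x ≡ 1 (mod 11) ⇒ x ≡ 12200 (mod 21373).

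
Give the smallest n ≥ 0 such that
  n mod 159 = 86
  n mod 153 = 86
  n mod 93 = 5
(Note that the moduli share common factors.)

89285

gcd(159, 153) = 3 and 3 | (86 − 86), so the pair is consistent; merging gives n ≡ 86 (mod 8109), where 8109 = lcm(159, 153).
gcd(8109, 93) = 3 and 3 | (5 − 86), so the pair is consistent; merging gives n ≡ 89285 (mod 251379), where 251379 = lcm(8109, 93).
The solution is unique modulo lcm(159, 153, 93) = 251379.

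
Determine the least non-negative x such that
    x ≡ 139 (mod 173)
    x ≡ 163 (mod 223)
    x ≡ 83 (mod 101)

The moduli are pairwise coprime; N = 173·223·101 = 3896479.
N/173 = 22523; 22523 ≡ 33 (mod 173); 33·21 ≡ 1, so inverse 21.
N/223 = 17473; 17473 ≡ 79 (mod 223); 79·48 ≡ 1, so inverse 48.
N/101 = 38579; 38579 ≡ 98 (mod 101); 98·67 ≡ 1, so inverse 67.
x ≡ 139·22523·21 + 163·17473·48 + 83·38579·67 = 416991208.
416991208 mod 3896479 = 67955.

67955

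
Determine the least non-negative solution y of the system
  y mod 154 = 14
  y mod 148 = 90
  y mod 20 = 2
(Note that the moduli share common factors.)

gcd(154, 148) = 2 and 2 | (90 − 14), so the pair is consistent; merging gives y ≡ 9562 (mod 11396), where 11396 = lcm(154, 148).
gcd(11396, 20) = 4 and 4 | (2 − 9562), so the pair is consistent; merging gives y ≡ 9562 (mod 56980), where 56980 = lcm(11396, 20).
The solution is unique modulo lcm(154, 148, 20) = 56980.

9562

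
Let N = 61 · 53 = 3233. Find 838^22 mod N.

2943

Mod 61: 838 ≡ 45; 45^22 ≡ 15 (mod 61).
Mod 53: 838 ≡ 43; 43^22 ≡ 28 (mod 53).
Combine by CRT: x ≡ 15 (mod 61), x ≡ 28 (mod 53) ⇒ x ≡ 2943 (mod 3233).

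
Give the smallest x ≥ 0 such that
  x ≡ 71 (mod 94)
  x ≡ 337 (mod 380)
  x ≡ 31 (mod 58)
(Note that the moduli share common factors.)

126877

gcd(94, 380) = 2 and 2 | (337 − 71), so the pair is consistent; merging gives x ≡ 1857 (mod 17860), where 17860 = lcm(94, 380).
gcd(17860, 58) = 2 and 2 | (31 − 1857), so the pair is consistent; merging gives x ≡ 126877 (mod 517940), where 517940 = lcm(17860, 58).
The solution is unique modulo lcm(94, 380, 58) = 517940.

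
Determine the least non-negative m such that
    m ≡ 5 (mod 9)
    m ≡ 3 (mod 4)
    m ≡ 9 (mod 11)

383

The moduli are pairwise coprime; N = 9·4·11 = 396.
N/9 = 44; 44 ≡ 8 (mod 9); 8·8 ≡ 1, so inverse 8.
N/4 = 99; 99 ≡ 3 (mod 4); 3·3 ≡ 1, so inverse 3.
N/11 = 36; 36 ≡ 3 (mod 11); 3·4 ≡ 1, so inverse 4.
m ≡ 5·44·8 + 3·99·3 + 9·36·4 = 3947.
3947 mod 396 = 383.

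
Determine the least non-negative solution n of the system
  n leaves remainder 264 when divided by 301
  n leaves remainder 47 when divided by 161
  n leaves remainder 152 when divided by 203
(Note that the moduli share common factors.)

123373

Combine the congruences pairwise.
gcd(301, 161) = 7 and 7 | (47 − 264), so the pair is consistent; merging gives n ≡ 5682 (mod 6923), where 6923 = lcm(301, 161).
gcd(6923, 203) = 7 and 7 | (152 − 5682), so the pair is consistent; merging gives n ≡ 123373 (mod 200767), where 200767 = lcm(6923, 203).
The solution is unique modulo lcm(301, 161, 203) = 200767.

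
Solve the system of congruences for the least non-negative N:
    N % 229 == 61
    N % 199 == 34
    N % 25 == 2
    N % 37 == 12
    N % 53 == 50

From N ≡ 61 (mod 229) write N = 61 + 229t. Substituting into N ≡ 34 (mod 199) gives 229t ≡ 172 (mod 199), and since 30⁻¹ ≡ 73 (mod 199), t ≡ 19. Hence N ≡ 61 + 229·19 = 4412 (mod 45571).
From N ≡ 4412 (mod 45571) write N = 4412 + 45571t. Substituting into N ≡ 2 (mod 25) gives 45571t ≡ 15 (mod 25), and since 21⁻¹ ≡ 6 (mod 25), t ≡ 15. Hence N ≡ 4412 + 45571·15 = 687977 (mod 1139275).
From N ≡ 687977 (mod 1139275) write N = 687977 + 1139275t. Substituting into N ≡ 12 (mod 37) gives 1139275t ≡ 13 (mod 37), and since 8⁻¹ ≡ 14 (mod 37), t ≡ 34. Hence N ≡ 687977 + 1139275·34 = 39423327 (mod 42153175).
From N ≡ 39423327 (mod 42153175) write N = 39423327 + 42153175t. Substituting into N ≡ 50 (mod 53) gives 42153175t ≡ 31 (mod 53), and since 49⁻¹ ≡ 13 (mod 53), t ≡ 32. Hence N ≡ 39423327 + 42153175·32 = 1388324927 (mod 2234118275).

1388324927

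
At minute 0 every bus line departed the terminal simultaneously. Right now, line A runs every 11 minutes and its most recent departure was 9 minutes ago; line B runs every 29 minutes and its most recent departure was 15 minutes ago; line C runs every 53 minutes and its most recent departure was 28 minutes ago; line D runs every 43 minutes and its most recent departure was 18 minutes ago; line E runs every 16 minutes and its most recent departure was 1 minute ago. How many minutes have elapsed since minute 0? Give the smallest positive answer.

From t ≡ 9 (mod 11) write t = 9 + 11s. Substituting into t ≡ 15 (mod 29) gives 11s ≡ 6 (mod 29), and since 11⁻¹ ≡ 8 (mod 29), s ≡ 19. Hence t ≡ 9 + 11·19 = 218 (mod 319).
From t ≡ 218 (mod 319) write t = 218 + 319s. Substituting into t ≡ 28 (mod 53) gives 319s ≡ 22 (mod 53), and since 1⁻¹ ≡ 1 (mod 53), s ≡ 22. Hence t ≡ 218 + 319·22 = 7236 (mod 16907).
From t ≡ 7236 (mod 16907) write t = 7236 + 16907s. Substituting into t ≡ 18 (mod 43) gives 16907s ≡ 6 (mod 43), and since 8⁻¹ ≡ 27 (mod 43), s ≡ 33. Hence t ≡ 7236 + 16907·33 = 565167 (mod 727001).
From t ≡ 565167 (mod 727001) write t = 565167 + 727001s. Substituting into t ≡ 1 (mod 16) gives 727001s ≡ 2 (mod 16), and since 9⁻¹ ≡ 9 (mod 16), s ≡ 2. Hence t ≡ 565167 + 727001·2 = 2019169 (mod 11632016).

2019169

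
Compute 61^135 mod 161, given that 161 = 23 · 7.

Mod 23: 61 ≡ 15; by Fermat, exponent reduces to 135 mod 22 = 3; 15^3 ≡ 17 (mod 23).
Mod 7: 61 ≡ 5; by Fermat, exponent reduces to 135 mod 6 = 3; 5^3 ≡ 6 (mod 7).
Combine by CRT: x ≡ 17 (mod 23), x ≡ 6 (mod 7) ⇒ x ≡ 132 (mod 161).

132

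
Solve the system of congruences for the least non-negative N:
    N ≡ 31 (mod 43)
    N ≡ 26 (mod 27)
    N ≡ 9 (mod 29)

6911

From N ≡ 31 (mod 43) write N = 31 + 43t. Substituting into N ≡ 26 (mod 27) gives 43t ≡ 22 (mod 27), and since 16⁻¹ ≡ 22 (mod 27), t ≡ 25. Hence N ≡ 31 + 43·25 = 1106 (mod 1161).
From N ≡ 1106 (mod 1161) write N = 1106 + 1161t. Substituting into N ≡ 9 (mod 29) gives 1161t ≡ 5 (mod 29), and since 1⁻¹ ≡ 1 (mod 29), t ≡ 5. Hence N ≡ 1106 + 1161·5 = 6911 (mod 33669).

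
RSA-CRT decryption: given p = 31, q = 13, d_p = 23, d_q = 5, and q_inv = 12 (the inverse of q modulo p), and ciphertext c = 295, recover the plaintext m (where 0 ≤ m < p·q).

159

m₁ = c^(d_p) mod p: c ≡ 16 (mod 31), and 16^23 mod 31 = 4.
m₂ = c^(d_q) mod q: c ≡ 9 (mod 13), and 9^5 mod 13 = 3.
h = q_inv·(m₁ − m₂) mod p = 12·(4 − 3) mod 31 = 12.
m = m₂ + h·q = 3 + 12·13 = 159.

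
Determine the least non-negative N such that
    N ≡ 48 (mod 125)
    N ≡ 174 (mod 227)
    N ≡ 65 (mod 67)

The moduli are pairwise coprime; M = 125·227·67 = 1901125.
M/125 = 15209; 15209 ≡ 84 (mod 125); 84·64 ≡ 1, so inverse 64.
M/227 = 8375; 8375 ≡ 203 (mod 227); 203·104 ≡ 1, so inverse 104.
M/67 = 28375; 28375 ≡ 34 (mod 67); 34·2 ≡ 1, so inverse 2.
N ≡ 48·15209·64 + 174·8375·104 + 65·28375·2 = 201964798.
201964798 mod 1901125 = 445548.

445548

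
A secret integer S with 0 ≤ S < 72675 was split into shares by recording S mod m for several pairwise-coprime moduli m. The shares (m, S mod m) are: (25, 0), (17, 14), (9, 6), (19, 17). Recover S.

From S ≡ 0 (mod 25) write S = 0 + 25t. Substituting into S ≡ 14 (mod 17) gives 25t ≡ 14 (mod 17), and since 8⁻¹ ≡ 15 (mod 17), t ≡ 6. Hence S ≡ 0 + 25·6 = 150 (mod 425).
From S ≡ 150 (mod 425) write S = 150 + 425t. Substituting into S ≡ 6 (mod 9) gives 425t ≡ 0 (mod 9), and since 2⁻¹ ≡ 5 (mod 9), t ≡ 0. Hence S ≡ 150 + 425·0 = 150 (mod 3825).
From S ≡ 150 (mod 3825) write S = 150 + 3825t. Substituting into S ≡ 17 (mod 19) gives 3825t ≡ 0 (mod 19), and since 6⁻¹ ≡ 16 (mod 19), t ≡ 0. Hence S ≡ 150 + 3825·0 = 150 (mod 72675).

150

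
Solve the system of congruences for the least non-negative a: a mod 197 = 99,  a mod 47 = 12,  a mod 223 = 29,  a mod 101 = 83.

207801018

Combine the congruences pairwise.
From a ≡ 99 (mod 197) write a = 99 + 197t. Substituting into a ≡ 12 (mod 47) gives 197t ≡ 7 (mod 47), and since 9⁻¹ ≡ 21 (mod 47), t ≡ 6. Hence a ≡ 99 + 197·6 = 1281 (mod 9259).
From a ≡ 1281 (mod 9259) write a = 1281 + 9259t. Substituting into a ≡ 29 (mod 223) gives 9259t ≡ 86 (mod 223), and since 116⁻¹ ≡ 25 (mod 223), t ≡ 143. Hence a ≡ 1281 + 9259·143 = 1325318 (mod 2064757).
From a ≡ 1325318 (mod 2064757) write a = 1325318 + 2064757t. Substituting into a ≡ 83 (mod 101) gives 2064757t ≡ 87 (mod 101), and since 14⁻¹ ≡ 65 (mod 101), t ≡ 100. Hence a ≡ 1325318 + 2064757·100 = 207801018 (mod 208540457).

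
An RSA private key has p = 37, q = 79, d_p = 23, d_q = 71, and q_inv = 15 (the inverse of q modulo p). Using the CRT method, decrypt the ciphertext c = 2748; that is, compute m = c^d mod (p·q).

m₁ = c^(d_p) mod p: c ≡ 10 (mod 37), and 10^23 mod 37 = 26.
m₂ = c^(d_q) mod q: c ≡ 62 (mod 79), and 62^71 mod 79 = 67.
h = q_inv·(m₁ − m₂) mod p = 15·(26 − 67) mod 37 = 14.
m = m₂ + h·q = 67 + 14·79 = 1173.

1173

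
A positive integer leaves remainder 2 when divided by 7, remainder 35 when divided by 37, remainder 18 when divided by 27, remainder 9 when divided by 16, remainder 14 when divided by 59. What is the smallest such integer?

The moduli are pairwise coprime; N = 7·37·27·16·59 = 6601392.
N/7 = 943056; 943056 ≡ 2 (mod 7); 2·4 ≡ 1, so inverse 4.
N/37 = 178416; 178416 ≡ 2 (mod 37); 2·19 ≡ 1, so inverse 19.
N/27 = 244496; 244496 ≡ 11 (mod 27); 11·5 ≡ 1, so inverse 5.
N/16 = 412587; 412587 ≡ 11 (mod 16); 11·3 ≡ 1, so inverse 3.
N/59 = 111888; 111888 ≡ 24 (mod 59); 24·32 ≡ 1, so inverse 32.
a ≡ 2·943056·4 + 35·178416·19 + 18·244496·5 + 9·412587·3 + 14·111888·32 = 209461401.
209461401 mod 6601392 = 4818249.

4818249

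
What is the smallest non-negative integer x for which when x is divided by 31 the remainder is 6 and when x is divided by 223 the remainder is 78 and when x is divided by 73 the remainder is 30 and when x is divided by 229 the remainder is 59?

81750540

Combine the congruences pairwise.
From x ≡ 6 (mod 31) write x = 6 + 31t. Substituting into x ≡ 78 (mod 223) gives 31t ≡ 72 (mod 223), and since 31⁻¹ ≡ 36 (mod 223), t ≡ 139. Hence x ≡ 6 + 31·139 = 4315 (mod 6913).
From x ≡ 4315 (mod 6913) write x = 4315 + 6913t. Substituting into x ≡ 30 (mod 73) gives 6913t ≡ 22 (mod 73), and since 51⁻¹ ≡ 63 (mod 73), t ≡ 72. Hence x ≡ 4315 + 6913·72 = 502051 (mod 504649).
From x ≡ 502051 (mod 504649) write x = 502051 + 504649t. Substituting into x ≡ 59 (mod 229) gives 504649t ≡ 205 (mod 229), and since 162⁻¹ ≡ 41 (mod 229), t ≡ 161. Hence x ≡ 502051 + 504649·161 = 81750540 (mod 115564621).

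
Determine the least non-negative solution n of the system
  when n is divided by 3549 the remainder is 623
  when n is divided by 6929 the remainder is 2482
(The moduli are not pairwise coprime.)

78701

Combine the congruences pairwise.
gcd(3549, 6929) = 169 and 169 | (2482 − 623), so the pair is consistent; merging gives n ≡ 78701 (mod 145509), where 145509 = lcm(3549, 6929).
The solution is unique modulo lcm(3549, 6929) = 145509.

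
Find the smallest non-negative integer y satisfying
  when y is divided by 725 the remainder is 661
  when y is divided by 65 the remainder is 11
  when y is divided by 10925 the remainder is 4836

2102436

gcd(725, 65) = 5 and 5 | (11 − 661), so the pair is consistent; merging gives y ≡ 661 (mod 9425), where 9425 = lcm(725, 65).
gcd(9425, 10925) = 25 and 25 | (4836 − 661), so the pair is consistent; merging gives y ≡ 2102436 (mod 4118725), where 4118725 = lcm(9425, 10925).
The solution is unique modulo lcm(725, 65, 10925) = 4118725.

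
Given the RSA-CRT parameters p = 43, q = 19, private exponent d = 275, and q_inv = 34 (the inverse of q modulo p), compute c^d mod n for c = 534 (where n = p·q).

450

d_p = d mod (p−1) = 275 mod 42 = 23; d_q = d mod (q−1) = 5.
m₁ = c^(d_p) mod p: c ≡ 18 (mod 43), and 18^23 mod 43 = 20.
m₂ = c^(d_q) mod q: c ≡ 2 (mod 19), and 2^5 mod 19 = 13.
h = q_inv·(m₁ − m₂) mod p = 34·(20 − 13) mod 43 = 23.
m = m₂ + h·q = 13 + 23·19 = 450.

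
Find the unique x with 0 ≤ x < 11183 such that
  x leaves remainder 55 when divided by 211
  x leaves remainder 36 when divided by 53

Combine the congruences pairwise.
From x ≡ 55 (mod 211) write x = 55 + 211t. Substituting into x ≡ 36 (mod 53) gives 211t ≡ 34 (mod 53), and since 52⁻¹ ≡ 52 (mod 53), t ≡ 19. Hence x ≡ 55 + 211·19 = 4064 (mod 11183).

4064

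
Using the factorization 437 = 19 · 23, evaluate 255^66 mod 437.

Mod 19: 255 ≡ 8; by Fermat, exponent reduces to 66 mod 18 = 12; 8^12 ≡ 1 (mod 19).
Mod 23: 255 ≡ 2; since 22 | 66, by Fermat 2^66 ≡ 1 (mod 23).
Combine by CRT: x ≡ 1 (mod 19), x ≡ 1 (mod 23) ⇒ x ≡ 1 (mod 437).

1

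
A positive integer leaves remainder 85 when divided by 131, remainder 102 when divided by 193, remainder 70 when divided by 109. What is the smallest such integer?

1832251

The moduli are pairwise coprime; N = 131·193·109 = 2755847.
N/131 = 21037; 21037 ≡ 77 (mod 131); 77·114 ≡ 1, so inverse 114.
N/193 = 14279; 14279 ≡ 190 (mod 193); 190·64 ≡ 1, so inverse 64.
N/109 = 25283; 25283 ≡ 104 (mod 109); 104·87 ≡ 1, so inverse 87.
k ≡ 85·21037·114 + 102·14279·64 + 70·25283·87 = 451035312.
451035312 mod 2755847 = 1832251.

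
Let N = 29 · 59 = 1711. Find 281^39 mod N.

1167

Mod 29: 281 ≡ 20; by Fermat, exponent reduces to 39 mod 28 = 11; 20^11 ≡ 7 (mod 29).
Mod 59: 281 ≡ 45; 45^39 ≡ 46 (mod 59).
Combine by CRT: x ≡ 7 (mod 29), x ≡ 46 (mod 59) ⇒ x ≡ 1167 (mod 1711).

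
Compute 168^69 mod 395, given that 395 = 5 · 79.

Mod 5: 168 ≡ 3; by Fermat, exponent reduces to 69 mod 4 = 1; 3^1 ≡ 3 (mod 5).
Mod 79: 168 ≡ 10; 10^69 ≡ 46 (mod 79).
Combine by CRT: x ≡ 3 (mod 5), x ≡ 46 (mod 79) ⇒ x ≡ 283 (mod 395).

283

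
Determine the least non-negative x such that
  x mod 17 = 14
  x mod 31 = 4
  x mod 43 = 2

17116

Combine the congruences pairwise.
From x ≡ 14 (mod 17) write x = 14 + 17t. Substituting into x ≡ 4 (mod 31) gives 17t ≡ 21 (mod 31), and since 17⁻¹ ≡ 11 (mod 31), t ≡ 14. Hence x ≡ 14 + 17·14 = 252 (mod 527).
From x ≡ 252 (mod 527) write x = 252 + 527t. Substituting into x ≡ 2 (mod 43) gives 527t ≡ 8 (mod 43), and since 11⁻¹ ≡ 4 (mod 43), t ≡ 32. Hence x ≡ 252 + 527·32 = 17116 (mod 22661).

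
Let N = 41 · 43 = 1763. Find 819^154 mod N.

Mod 41: 819 ≡ 40; by Fermat, exponent reduces to 154 mod 40 = 34; 40^34 ≡ 1 (mod 41).
Mod 43: 819 ≡ 2; by Fermat, exponent reduces to 154 mod 42 = 28; 2^28 ≡ 1 (mod 43).
Combine by CRT: x ≡ 1 (mod 41), x ≡ 1 (mod 43) ⇒ x ≡ 1 (mod 1763).

1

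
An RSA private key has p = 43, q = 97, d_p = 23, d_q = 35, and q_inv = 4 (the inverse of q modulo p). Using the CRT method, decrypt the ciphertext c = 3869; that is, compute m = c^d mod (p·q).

m₁ = c^(d_p) mod p: c ≡ 42 (mod 43), and 42^23 mod 43 = 42.
m₂ = c^(d_q) mod q: c ≡ 86 (mod 97), and 86^35 mod 97 = 95.
h = q_inv·(m₁ − m₂) mod p = 4·(42 − 95) mod 43 = 3.
m = m₂ + h·q = 95 + 3·97 = 386.

386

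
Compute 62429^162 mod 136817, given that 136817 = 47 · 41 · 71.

Mod 47: 62429 ≡ 13; by Fermat, exponent reduces to 162 mod 46 = 24; 13^24 ≡ 34 (mod 47).
Mod 41: 62429 ≡ 27; by Fermat, exponent reduces to 162 mod 40 = 2; 27^2 ≡ 32 (mod 41).
Mod 71: 62429 ≡ 20; by Fermat, exponent reduces to 162 mod 70 = 22; 20^22 ≡ 20 (mod 71).
Combine by CRT: x ≡ 34 (mod 47), x ≡ 32 (mod 41), x ≡ 20 (mod 71) ⇒ x ≡ 68748 (mod 136817).

68748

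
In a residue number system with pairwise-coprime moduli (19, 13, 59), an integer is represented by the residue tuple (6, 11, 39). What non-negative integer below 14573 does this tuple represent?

From x ≡ 6 (mod 19) write x = 6 + 19t. Substituting into x ≡ 11 (mod 13) gives 19t ≡ 5 (mod 13), and since 6⁻¹ ≡ 11 (mod 13), t ≡ 3. Hence x ≡ 6 + 19·3 = 63 (mod 247).
From x ≡ 63 (mod 247) write x = 63 + 247t. Substituting into x ≡ 39 (mod 59) gives 247t ≡ 35 (mod 59), and since 11⁻¹ ≡ 43 (mod 59), t ≡ 30. Hence x ≡ 63 + 247·30 = 7473 (mod 14573).

7473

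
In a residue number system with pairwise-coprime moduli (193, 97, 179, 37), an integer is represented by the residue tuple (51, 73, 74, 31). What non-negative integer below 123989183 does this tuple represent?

78118538

From x ≡ 51 (mod 193) write x = 51 + 193t. Substituting into x ≡ 73 (mod 97) gives 193t ≡ 22 (mod 97), and since 96⁻¹ ≡ 96 (mod 97), t ≡ 75. Hence x ≡ 51 + 193·75 = 14526 (mod 18721).
From x ≡ 14526 (mod 18721) write x = 14526 + 18721t. Substituting into x ≡ 74 (mod 179) gives 18721t ≡ 47 (mod 179), and since 105⁻¹ ≡ 104 (mod 179), t ≡ 55. Hence x ≡ 14526 + 18721·55 = 1044181 (mod 3351059).
From x ≡ 1044181 (mod 3351059) write x = 1044181 + 3351059t. Substituting into x ≡ 31 (mod 37) gives 3351059t ≡ 27 (mod 37), and since 6⁻¹ ≡ 31 (mod 37), t ≡ 23. Hence x ≡ 1044181 + 3351059·23 = 78118538 (mod 123989183).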